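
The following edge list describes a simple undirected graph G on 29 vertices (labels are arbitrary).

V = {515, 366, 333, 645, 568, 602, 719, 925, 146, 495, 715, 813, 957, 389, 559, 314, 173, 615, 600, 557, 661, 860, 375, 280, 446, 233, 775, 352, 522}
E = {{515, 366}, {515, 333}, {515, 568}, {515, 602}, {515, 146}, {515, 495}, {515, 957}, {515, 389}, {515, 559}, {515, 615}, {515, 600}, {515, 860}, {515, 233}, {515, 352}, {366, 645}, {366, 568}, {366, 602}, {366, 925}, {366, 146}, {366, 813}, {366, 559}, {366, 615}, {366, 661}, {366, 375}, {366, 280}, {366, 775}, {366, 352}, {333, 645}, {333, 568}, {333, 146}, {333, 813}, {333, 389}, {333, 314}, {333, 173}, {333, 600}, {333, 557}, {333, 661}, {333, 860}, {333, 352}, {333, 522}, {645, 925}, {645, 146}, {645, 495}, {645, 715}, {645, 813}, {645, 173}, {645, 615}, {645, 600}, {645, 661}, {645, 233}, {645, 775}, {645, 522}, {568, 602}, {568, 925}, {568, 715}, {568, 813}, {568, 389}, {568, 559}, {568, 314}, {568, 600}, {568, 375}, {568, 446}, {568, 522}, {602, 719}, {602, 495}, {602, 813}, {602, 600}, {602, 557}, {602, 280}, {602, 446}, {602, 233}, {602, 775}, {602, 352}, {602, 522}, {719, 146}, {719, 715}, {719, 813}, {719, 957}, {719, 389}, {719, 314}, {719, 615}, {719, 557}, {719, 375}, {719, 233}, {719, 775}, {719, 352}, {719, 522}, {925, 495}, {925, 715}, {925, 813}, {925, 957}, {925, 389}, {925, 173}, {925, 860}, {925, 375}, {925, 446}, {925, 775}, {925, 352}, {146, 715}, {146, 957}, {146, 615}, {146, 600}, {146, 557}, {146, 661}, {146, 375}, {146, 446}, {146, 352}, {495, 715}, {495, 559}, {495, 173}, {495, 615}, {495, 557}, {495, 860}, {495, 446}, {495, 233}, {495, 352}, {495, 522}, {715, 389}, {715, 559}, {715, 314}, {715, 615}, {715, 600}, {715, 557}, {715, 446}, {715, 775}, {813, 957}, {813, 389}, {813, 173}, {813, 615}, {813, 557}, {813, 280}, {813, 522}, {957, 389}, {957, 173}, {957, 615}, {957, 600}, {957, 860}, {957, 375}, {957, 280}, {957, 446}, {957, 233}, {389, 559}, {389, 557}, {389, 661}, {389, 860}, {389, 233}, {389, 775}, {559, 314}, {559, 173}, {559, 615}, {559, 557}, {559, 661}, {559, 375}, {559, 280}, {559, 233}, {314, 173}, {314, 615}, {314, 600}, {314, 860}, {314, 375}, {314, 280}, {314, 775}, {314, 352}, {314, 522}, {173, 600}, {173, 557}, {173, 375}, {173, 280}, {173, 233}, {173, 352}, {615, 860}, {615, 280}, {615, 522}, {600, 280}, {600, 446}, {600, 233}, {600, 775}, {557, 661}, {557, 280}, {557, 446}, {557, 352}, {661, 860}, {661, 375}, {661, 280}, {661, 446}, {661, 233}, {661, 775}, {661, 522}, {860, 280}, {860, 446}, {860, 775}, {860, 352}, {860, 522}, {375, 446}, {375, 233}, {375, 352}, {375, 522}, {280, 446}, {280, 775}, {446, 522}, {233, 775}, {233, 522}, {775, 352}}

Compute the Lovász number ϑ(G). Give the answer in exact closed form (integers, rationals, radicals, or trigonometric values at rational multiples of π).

sqrt(29)

Vertex 314 has 14 neighbors: 333, 568, 719, 715, 559, 173, 615, 600, 860, 375, 280, 775, 352, 522.
deg(389) = 14; N(389) = {515, 333, 568, 719, 925, 715, 813, 957, 559, 557, 661, 860, 233, 775}.
N(661) = {366, 333, 645, 146, 389, 559, 557, 860, 375, 280, 446, 233, 775, 522}, |N(661)| = 14.
deg(233) = 14; N(233) = {515, 645, 602, 719, 495, 957, 389, 559, 173, 600, 661, 375, 775, 522}.
Regular of degree 14 on 29 vertices: strongly regular (29,14,6,7).
A has 3 distinct eigenvalues ≈ [14.0, 2.193, -3.193].
Lovász: ϑ = −29(-sqrt(29)/2 - 1/2)/(14+-(-sqrt(29)/2 - 1/2)) = sqrt(29).
≈ 5.385164807 (to 9 d.p.).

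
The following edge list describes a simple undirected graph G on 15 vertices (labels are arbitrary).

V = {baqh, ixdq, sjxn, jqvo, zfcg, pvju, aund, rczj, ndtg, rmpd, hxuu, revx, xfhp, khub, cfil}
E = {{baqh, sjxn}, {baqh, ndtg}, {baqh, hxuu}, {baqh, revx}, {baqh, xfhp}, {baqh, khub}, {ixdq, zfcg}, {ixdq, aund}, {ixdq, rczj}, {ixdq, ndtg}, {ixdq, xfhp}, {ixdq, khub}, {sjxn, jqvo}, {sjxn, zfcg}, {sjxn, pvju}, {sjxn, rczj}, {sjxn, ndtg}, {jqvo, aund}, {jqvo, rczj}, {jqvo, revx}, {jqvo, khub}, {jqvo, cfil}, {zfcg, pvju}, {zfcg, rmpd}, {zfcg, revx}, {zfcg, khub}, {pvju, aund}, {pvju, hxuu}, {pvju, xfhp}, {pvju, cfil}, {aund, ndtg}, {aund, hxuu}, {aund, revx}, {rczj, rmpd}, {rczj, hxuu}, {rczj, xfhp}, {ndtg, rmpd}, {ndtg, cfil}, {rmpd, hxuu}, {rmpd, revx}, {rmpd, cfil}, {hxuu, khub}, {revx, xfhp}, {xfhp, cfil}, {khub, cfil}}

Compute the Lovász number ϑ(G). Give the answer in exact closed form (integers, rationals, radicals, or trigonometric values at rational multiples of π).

Vertex xfhp has 6 neighbors: baqh, ixdq, pvju, rczj, revx, cfil.
N(cfil) = {jqvo, pvju, ndtg, rmpd, xfhp, khub}, |N(cfil)| = 6.
Vertex rmpd has 6 neighbors: zfcg, rczj, ndtg, hxuu, revx, cfil.
deg(jqvo) = 6; N(jqvo) = {sjxn, aund, rczj, revx, khub, cfil}.
6-regular, N=15; this is K(6,2), the Kneser graph.
Distinct eigenvalues (to 6 d.p.): [6.0, 1.0, -3.0].
ϑ = −N·λ_min/(λ_max−λ_min) = −15·(-3)/(6−(-3)) = 5.
ϑ(G) ≈ 5.0000000.

5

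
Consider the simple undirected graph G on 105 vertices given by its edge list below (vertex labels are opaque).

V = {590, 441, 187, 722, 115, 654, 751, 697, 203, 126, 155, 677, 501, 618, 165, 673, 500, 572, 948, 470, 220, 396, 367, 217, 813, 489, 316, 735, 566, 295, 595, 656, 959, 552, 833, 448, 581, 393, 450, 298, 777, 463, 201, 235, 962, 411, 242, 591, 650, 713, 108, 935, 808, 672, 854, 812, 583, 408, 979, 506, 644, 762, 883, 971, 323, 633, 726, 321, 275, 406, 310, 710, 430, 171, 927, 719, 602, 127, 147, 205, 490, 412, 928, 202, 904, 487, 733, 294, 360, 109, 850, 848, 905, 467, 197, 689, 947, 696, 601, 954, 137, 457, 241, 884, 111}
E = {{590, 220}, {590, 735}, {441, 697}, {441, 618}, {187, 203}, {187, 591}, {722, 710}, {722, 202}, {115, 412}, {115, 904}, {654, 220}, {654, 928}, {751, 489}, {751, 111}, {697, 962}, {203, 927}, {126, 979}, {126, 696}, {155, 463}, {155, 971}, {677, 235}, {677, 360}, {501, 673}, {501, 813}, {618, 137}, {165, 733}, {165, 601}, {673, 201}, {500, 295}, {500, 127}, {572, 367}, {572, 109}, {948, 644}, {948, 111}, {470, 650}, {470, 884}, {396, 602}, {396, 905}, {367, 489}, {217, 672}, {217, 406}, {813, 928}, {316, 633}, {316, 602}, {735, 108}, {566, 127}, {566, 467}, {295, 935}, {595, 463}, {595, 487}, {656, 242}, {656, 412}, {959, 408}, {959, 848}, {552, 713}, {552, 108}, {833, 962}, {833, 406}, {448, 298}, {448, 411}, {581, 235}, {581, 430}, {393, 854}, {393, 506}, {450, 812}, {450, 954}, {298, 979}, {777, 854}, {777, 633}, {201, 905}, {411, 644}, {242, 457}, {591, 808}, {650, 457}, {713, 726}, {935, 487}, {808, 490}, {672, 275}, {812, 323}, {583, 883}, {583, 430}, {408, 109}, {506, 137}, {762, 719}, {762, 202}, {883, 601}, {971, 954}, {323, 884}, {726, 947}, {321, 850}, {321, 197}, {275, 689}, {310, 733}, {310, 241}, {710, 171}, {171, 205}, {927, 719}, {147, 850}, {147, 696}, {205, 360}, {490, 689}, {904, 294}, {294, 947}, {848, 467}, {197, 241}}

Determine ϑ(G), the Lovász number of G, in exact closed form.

105*cos(pi/105)/(cos(pi/105) + 1)

N(948) = {644, 111}, |N(948)| = 2.
N(298) = {448, 979}, |N(298)| = 2.
deg(202) = 2; N(202) = {722, 762}.
Vertex 203 has 2 neighbors: 187, 927.
G on 105 vertices is 2-regular; connected 2-regular on 105 ⇒ C_{105}.
The 53 distinct eigenvalues: [2.0, 1.996, 1.986, 1.968, 1.943, 1.911, 1.872, 1.827, 1.775, 1.717, 1.652, 1.582, 1.506, 1.425, 1.338, 1.247, 1.151, 1.051, 0.948, 0.841, 0.731, 0.618, 0.503, 0.387, 0.268, 0.149, 0.03, -0.09, -0.209, -0.328, -0.445, -0.561, -0.675, -0.786, -0.895, -1.0, -1.102, -1.2, -1.293, -1.382, -1.466, -1.545, -1.618, -1.685, -1.747, -1.802, -1.851, -1.893, -1.928, -1.956, -1.978, -1.992, -1.999].
λ_max=2, λ_min=-2*cos(pi/105); ϑ = −105·λ_min/(λ_max−λ_min) = 105*cos(pi/105)/(cos(pi/105) + 1).
Numerically 52.48824872.
Sandwich: α(G)=52 ≤ ϑ(G)=105*cos(pi/105)/(cos(pi/105) + 1) ≤ χ(Ḡ)=53 (both strict).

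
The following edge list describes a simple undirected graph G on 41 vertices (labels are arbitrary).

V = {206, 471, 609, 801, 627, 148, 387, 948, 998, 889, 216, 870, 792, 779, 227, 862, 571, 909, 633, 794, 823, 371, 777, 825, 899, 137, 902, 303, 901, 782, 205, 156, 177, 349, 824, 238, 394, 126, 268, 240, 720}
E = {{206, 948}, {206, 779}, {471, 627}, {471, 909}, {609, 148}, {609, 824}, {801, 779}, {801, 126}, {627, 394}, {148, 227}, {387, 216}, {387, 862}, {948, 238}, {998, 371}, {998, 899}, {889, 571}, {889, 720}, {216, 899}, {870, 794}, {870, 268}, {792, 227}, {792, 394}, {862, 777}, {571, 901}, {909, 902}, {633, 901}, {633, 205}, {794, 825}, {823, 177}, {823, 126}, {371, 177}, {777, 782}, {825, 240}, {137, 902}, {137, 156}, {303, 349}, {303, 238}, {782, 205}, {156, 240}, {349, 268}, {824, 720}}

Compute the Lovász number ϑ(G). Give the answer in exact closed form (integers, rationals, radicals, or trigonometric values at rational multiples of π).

41*cos(pi/41)/(cos(pi/41) + 1)

Vertex 216 has 2 neighbors: 387, 899.
deg(909) = 2; N(909) = {471, 902}.
N(823) = {177, 126}, |N(823)| = 2.
deg(902) = 2; N(902) = {909, 137}.
Every vertex has degree 2 (N=41); this is C_{41}, the 41-cycle.
Distinct eigenvalues (to 5 d.p.): [2.0, 1.97656, 1.90679, 1.79233, 1.63586, 1.44104, 1.21245, 0.95544, 0.67603, 0.38078, 0.07661, -0.22937, -0.52996, -0.81814, -1.08714, -1.33065, -1.54298, -1.71914, -1.855, -1.94739, -1.99413].
Lovász: ϑ = −41(-2*cos(pi/41))/(2+-(-1)*2*cos(pi/41)) = 41*cos(pi/41)/(cos(pi/41) + 1).
ϑ(G) ≈ 20.4699.
20 ≤ 41*cos(pi/41)/(cos(pi/41) + 1) ≤ 21: both strict.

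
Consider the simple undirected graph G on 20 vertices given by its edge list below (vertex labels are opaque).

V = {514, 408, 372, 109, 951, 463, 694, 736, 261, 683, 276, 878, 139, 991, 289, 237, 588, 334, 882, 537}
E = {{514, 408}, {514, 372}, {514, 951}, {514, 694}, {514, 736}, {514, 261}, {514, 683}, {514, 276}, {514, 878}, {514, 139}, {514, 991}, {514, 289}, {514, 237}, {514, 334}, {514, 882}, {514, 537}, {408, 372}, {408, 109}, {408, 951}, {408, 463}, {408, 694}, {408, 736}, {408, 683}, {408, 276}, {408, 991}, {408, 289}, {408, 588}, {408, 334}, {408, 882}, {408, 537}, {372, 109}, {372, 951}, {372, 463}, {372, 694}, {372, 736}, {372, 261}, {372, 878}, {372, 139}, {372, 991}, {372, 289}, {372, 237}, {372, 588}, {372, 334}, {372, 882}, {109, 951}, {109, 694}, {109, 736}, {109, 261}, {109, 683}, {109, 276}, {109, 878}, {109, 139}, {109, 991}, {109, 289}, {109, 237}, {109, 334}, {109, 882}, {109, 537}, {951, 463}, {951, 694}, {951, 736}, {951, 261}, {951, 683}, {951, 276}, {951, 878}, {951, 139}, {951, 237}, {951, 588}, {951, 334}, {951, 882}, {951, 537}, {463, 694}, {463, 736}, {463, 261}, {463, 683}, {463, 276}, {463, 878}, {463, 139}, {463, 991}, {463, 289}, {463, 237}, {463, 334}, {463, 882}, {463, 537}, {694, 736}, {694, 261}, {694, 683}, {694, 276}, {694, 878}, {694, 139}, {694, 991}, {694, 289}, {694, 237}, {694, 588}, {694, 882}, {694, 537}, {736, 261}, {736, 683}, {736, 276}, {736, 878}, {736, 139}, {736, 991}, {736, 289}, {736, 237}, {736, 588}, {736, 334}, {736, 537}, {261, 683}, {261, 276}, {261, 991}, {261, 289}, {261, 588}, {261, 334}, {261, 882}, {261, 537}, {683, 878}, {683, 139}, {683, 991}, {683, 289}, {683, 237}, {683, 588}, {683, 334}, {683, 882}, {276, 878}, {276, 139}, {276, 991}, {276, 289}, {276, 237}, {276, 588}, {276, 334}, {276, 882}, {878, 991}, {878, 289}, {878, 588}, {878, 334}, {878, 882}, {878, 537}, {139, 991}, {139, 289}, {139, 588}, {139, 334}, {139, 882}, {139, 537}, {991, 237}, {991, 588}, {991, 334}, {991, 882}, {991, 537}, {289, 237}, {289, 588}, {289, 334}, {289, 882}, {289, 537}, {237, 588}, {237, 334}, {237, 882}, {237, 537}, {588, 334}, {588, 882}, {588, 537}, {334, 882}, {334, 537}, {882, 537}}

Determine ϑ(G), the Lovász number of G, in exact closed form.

Vertex 736 has 18 neighbors: 514, 408, 372, 109, 951, 463, 694, 261, 683, 276, 878, 139, 991, 289, 237, 588, 334, 537.
deg(514) = 16; N(514) = {408, 372, 951, 694, 736, 261, 683, 276, 878, 139, 991, 289, 237, 334, 882, 537}.
N(276) = {514, 408, 109, 951, 463, 694, 736, 261, 878, 139, 991, 289, 237, 588, 334, 882}, |N(276)| = 16.
deg(694) = 18; N(694) = {514, 408, 372, 109, 951, 463, 736, 261, 683, 276, 878, 139, 991, 289, 237, 588, 882, 537}.
Complete multipartite on [5, 4, 4, 3, 2, 2]: sandwich collapses at ϑ=5.
ϑ(G) ≈ 5.000000000.
α=5, χ(Ḡ)=5; ϑ=5 lies between (collapsed).

5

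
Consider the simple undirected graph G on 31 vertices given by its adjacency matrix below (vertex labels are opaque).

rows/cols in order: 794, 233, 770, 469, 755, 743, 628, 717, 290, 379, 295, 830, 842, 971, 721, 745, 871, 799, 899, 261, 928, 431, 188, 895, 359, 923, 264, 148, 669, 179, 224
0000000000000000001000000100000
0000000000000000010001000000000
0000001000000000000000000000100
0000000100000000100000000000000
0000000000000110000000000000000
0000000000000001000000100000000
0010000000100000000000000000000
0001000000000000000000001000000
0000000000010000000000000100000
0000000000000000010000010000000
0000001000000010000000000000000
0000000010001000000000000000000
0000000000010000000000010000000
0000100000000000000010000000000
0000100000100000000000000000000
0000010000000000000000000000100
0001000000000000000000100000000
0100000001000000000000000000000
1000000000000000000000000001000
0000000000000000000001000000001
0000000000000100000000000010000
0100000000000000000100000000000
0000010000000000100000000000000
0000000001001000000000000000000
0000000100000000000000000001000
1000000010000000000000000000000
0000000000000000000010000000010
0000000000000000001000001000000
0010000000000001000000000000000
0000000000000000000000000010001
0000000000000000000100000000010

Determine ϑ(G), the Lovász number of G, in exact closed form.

Vertex 179 has 2 neighbors: 264, 224.
Vertex 628 has 2 neighbors: 770, 295.
deg(743) = 2; N(743) = {745, 188}.
N(830) = {290, 842}, |N(830)| = 2.
31-vertex 2-regular graph: a single 31-cycle (edge-transitive).
Distinct eigenvalues (to 6 d.p.): [2.0, 1.95906, 1.837916, 1.641527, 1.377934, 1.057928, 0.694611, 0.302856, -0.101298, -0.501305, -0.880788, -1.224212, -1.517516, -1.748693, -1.908279, -1.989739].
Lovász (edge-transitive): ϑ = −31·(-2*cos(pi/31))/((2)−(-2*cos(pi/31))) = 31*cos(pi/31)/(cos(pi/31) + 1).
Numerically 15.46013499.
Check 15 ≤ 31*cos(pi/31)/(cos(pi/31) + 1) ≤ 16: both strict.

31*cos(pi/31)/(cos(pi/31) + 1)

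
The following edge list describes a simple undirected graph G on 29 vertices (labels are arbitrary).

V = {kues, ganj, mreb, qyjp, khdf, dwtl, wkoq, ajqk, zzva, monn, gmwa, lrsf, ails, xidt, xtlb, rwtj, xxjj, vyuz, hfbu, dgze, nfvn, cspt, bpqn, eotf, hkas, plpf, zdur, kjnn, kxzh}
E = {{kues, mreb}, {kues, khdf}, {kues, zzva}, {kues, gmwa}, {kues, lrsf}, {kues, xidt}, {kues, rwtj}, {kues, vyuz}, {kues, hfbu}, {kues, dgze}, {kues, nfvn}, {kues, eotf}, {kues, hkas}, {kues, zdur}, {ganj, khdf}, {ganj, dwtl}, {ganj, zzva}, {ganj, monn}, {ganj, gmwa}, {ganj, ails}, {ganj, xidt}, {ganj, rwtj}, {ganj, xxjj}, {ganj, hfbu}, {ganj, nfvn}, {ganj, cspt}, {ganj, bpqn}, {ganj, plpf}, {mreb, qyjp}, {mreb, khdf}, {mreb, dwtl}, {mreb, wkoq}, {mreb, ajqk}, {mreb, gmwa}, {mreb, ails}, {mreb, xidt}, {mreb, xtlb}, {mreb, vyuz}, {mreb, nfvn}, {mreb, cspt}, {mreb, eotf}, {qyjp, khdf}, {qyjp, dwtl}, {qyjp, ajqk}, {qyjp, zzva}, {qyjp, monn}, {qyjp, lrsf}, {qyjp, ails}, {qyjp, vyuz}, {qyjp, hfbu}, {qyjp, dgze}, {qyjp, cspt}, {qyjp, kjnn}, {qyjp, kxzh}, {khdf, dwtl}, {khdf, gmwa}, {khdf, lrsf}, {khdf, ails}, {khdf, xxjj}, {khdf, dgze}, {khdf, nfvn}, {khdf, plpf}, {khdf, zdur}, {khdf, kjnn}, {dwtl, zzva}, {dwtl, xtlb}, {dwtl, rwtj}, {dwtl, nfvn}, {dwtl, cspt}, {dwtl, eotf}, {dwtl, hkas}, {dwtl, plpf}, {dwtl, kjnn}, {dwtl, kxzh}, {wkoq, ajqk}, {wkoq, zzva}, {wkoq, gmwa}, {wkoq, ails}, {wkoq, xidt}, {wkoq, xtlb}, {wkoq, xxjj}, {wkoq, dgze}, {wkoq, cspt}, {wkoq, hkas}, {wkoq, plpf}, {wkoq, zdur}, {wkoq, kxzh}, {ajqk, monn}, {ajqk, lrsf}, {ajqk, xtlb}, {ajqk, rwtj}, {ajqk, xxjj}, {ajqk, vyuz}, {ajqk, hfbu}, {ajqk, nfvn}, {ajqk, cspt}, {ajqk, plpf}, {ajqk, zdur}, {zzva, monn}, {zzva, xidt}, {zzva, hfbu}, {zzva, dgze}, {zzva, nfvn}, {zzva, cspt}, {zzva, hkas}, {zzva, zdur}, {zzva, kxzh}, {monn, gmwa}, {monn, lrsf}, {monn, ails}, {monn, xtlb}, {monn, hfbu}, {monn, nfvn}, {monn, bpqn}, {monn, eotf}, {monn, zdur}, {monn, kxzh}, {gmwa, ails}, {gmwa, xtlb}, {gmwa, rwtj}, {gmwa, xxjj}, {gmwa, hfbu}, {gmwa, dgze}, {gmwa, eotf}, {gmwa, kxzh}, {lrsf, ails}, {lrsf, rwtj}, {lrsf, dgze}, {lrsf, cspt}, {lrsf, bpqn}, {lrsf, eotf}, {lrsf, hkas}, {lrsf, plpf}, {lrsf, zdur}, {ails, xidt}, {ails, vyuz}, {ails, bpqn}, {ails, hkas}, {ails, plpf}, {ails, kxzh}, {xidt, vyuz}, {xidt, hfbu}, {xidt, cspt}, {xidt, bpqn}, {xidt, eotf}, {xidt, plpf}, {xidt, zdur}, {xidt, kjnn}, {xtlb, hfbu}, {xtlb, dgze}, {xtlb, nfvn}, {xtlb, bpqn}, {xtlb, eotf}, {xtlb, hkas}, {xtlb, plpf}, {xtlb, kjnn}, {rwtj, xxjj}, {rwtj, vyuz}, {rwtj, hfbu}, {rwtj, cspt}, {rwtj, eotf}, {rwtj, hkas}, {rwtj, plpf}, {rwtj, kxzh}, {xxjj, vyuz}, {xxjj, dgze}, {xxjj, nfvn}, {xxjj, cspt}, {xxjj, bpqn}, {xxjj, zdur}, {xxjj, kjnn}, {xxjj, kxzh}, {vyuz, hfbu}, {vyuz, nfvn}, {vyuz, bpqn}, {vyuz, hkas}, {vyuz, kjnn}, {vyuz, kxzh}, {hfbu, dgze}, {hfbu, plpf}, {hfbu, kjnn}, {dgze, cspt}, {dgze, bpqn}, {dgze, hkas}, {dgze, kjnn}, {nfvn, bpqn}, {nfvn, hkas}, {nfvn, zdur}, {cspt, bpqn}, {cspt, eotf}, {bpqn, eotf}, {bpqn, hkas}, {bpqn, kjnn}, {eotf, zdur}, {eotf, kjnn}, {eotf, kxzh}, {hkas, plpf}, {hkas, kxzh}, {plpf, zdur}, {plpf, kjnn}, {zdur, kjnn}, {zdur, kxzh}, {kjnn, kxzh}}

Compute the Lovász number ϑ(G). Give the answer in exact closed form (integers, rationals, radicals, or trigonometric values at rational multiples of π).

N(xxjj) = {ganj, khdf, wkoq, ajqk, gmwa, rwtj, vyuz, dgze, nfvn, cspt, bpqn, zdur, kjnn, kxzh}, |N(xxjj)| = 14.
Vertex dgze has 14 neighbors: kues, qyjp, khdf, wkoq, zzva, gmwa, lrsf, xtlb, xxjj, hfbu, cspt, bpqn, hkas, kjnn.
N(hkas) = {kues, dwtl, wkoq, zzva, lrsf, ails, xtlb, rwtj, vyuz, dgze, nfvn, bpqn, plpf, kxzh}, |N(hkas)| = 14.
Vertex bpqn has 14 neighbors: ganj, monn, lrsf, ails, xidt, xtlb, xxjj, vyuz, dgze, nfvn, cspt, eotf, hkas, kjnn.
Regular of degree 14 on 29 vertices: Paley(29): SR with (k,λ,μ)=(14,6,7).
spec(A) ≈ [14.0, 2.192582, -3.192582] (distinct, 6 d.p.).
Lovász (edge-transitive): ϑ = −29·(-sqrt(29)/2 - 1/2)/((14)−(-sqrt(29)/2 - 1/2)) = sqrt(29).
≈ 5.38516 (to 5 d.p.).

sqrt(29)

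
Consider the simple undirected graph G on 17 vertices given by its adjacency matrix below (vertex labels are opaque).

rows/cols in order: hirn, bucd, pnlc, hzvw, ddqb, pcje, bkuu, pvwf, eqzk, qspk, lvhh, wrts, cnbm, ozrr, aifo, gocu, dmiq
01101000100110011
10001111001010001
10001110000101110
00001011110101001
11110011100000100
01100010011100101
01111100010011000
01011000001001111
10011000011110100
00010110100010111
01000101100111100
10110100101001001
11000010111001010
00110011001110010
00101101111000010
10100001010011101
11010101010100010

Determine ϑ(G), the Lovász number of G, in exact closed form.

sqrt(17)

N(pcje) = {bucd, pnlc, bkuu, qspk, lvhh, wrts, aifo, dmiq}, |N(pcje)| = 8.
N(pvwf) = {bucd, hzvw, ddqb, lvhh, ozrr, aifo, gocu, dmiq}, |N(pvwf)| = 8.
Vertex hirn has 8 neighbors: bucd, pnlc, ddqb, eqzk, wrts, cnbm, gocu, dmiq.
N(aifo) = {pnlc, ddqb, pcje, pvwf, eqzk, qspk, lvhh, gocu}, |N(aifo)| = 8.
Every vertex has degree 8 (N=17); SR(17,8,3,4) — a Paley graph.
Distinct eigenvalues (to 4 d.p.): [8.0, 1.5616, -2.5616].
−17·(-sqrt(17)/2 - 1/2) / ((8)−(-sqrt(17)/2 - 1/2)) = sqrt(17) = ϑ(G).
Numerically 4.123106.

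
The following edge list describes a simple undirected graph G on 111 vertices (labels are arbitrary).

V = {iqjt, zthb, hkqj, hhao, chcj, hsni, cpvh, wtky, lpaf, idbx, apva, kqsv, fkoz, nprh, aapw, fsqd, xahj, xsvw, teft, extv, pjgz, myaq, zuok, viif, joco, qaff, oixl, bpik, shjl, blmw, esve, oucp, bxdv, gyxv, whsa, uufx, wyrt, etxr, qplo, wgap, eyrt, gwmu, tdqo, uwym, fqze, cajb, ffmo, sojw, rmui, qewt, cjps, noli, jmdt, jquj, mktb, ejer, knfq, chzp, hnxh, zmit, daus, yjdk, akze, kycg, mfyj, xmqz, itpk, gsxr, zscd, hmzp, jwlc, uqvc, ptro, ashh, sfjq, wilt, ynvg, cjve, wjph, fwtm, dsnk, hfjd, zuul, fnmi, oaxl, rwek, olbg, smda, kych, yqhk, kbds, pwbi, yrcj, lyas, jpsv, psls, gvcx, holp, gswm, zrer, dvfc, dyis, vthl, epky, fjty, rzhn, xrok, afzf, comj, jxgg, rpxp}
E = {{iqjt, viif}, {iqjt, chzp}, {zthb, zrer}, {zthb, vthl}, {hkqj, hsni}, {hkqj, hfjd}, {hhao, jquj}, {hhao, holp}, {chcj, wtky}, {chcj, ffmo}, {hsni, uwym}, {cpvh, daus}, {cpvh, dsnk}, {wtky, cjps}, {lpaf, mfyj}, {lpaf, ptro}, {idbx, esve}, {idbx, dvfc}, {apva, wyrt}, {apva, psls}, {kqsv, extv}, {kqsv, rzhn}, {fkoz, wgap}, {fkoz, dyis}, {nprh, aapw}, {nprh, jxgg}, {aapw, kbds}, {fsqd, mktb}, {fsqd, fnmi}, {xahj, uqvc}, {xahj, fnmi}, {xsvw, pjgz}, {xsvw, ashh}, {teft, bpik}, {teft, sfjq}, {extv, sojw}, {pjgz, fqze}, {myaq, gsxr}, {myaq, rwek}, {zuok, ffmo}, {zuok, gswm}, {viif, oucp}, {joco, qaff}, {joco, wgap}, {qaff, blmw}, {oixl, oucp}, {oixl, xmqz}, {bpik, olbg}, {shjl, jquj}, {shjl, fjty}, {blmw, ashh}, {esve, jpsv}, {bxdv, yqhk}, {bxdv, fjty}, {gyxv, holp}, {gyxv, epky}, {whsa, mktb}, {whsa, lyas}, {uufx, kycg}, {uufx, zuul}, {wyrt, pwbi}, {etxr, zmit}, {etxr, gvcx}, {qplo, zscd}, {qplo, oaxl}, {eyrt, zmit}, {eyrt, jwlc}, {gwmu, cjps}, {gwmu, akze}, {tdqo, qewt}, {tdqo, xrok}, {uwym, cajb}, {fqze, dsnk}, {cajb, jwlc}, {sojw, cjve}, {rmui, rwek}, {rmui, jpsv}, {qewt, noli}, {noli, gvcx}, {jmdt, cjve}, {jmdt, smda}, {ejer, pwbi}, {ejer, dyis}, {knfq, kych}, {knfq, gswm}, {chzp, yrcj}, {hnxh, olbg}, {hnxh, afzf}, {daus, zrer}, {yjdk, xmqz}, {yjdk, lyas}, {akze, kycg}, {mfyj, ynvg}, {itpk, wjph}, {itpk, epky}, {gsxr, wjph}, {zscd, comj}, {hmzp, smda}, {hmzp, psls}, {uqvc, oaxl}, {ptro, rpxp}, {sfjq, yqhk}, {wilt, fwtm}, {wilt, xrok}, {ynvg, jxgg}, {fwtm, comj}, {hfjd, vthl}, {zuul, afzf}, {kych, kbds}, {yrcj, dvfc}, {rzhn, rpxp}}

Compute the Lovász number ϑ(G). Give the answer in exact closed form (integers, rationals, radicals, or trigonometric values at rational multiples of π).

N(kycg) = {uufx, akze}, |N(kycg)| = 2.
deg(hmzp) = 2; N(hmzp) = {smda, psls}.
Vertex myaq has 2 neighbors: gsxr, rwek.
deg(gswm) = 2; N(gswm) = {zuok, knfq}.
111-vertex 2-regular graph: this is C_{111}, the 111-cycle.
spec(A) ≈ [2.0, 1.996797, 1.987197, 1.971232, 1.948952, 1.920429, 1.885755, 1.84504, 1.798414, 1.746028, 1.688049, 1.624662, 1.556072, 1.482496, 1.404172, 1.321349, 1.234294, 1.143286, 1.048615, 0.950584, 0.849509, 0.745713, 0.639528, 0.531294, 0.421359, 0.310073, 0.197795, 0.084882, -0.028302, -0.141395, -0.254036, -0.365862, -0.476517, -0.585646, -0.692898, -0.797931, -0.900407, -1.0, -1.096389, -1.189266, -1.278334, -1.363307, -1.443912, -1.519892, -1.591004, -1.657019, -1.717727, -1.772931, -1.822457, -1.866145, -1.903855, -1.935466, -1.960877, -1.980007, -1.992795, -1.999199] (distinct, 6 d.p.).
Lovász: ϑ = −111(-2*cos(pi/111))/(2+-(-1)*2*cos(pi/111)) = 111*cos(pi/111)/(cos(pi/111) + 1).
= 55.488884097… (decimal).
Lovász sandwich 55 ≤ 111*cos(pi/111)/(cos(pi/111) + 1) ≤ 56: both strict.

111*cos(pi/111)/(cos(pi/111) + 1)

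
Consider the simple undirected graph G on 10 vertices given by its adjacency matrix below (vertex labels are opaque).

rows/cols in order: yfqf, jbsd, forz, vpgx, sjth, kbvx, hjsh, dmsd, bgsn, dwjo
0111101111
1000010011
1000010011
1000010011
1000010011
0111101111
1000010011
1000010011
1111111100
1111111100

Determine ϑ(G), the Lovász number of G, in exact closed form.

N(forz) = {yfqf, kbvx, bgsn, dwjo}, |N(forz)| = 4.
Vertex jbsd has 4 neighbors: yfqf, kbvx, bgsn, dwjo.
N(dwjo) = {yfqf, jbsd, forz, vpgx, sjth, kbvx, hjsh, dmsd}, |N(dwjo)| = 8.
Vertex hjsh has 4 neighbors: yfqf, kbvx, bgsn, dwjo.
Complete 3-partite, parts [6, 2, 2]: perfect, ϑ = α = 6.
ϑ(G) ≈ 6.00000.
Sandwich: α(G)=6 ≤ ϑ(G)=6 ≤ χ(Ḡ)=6 (collapsed).

6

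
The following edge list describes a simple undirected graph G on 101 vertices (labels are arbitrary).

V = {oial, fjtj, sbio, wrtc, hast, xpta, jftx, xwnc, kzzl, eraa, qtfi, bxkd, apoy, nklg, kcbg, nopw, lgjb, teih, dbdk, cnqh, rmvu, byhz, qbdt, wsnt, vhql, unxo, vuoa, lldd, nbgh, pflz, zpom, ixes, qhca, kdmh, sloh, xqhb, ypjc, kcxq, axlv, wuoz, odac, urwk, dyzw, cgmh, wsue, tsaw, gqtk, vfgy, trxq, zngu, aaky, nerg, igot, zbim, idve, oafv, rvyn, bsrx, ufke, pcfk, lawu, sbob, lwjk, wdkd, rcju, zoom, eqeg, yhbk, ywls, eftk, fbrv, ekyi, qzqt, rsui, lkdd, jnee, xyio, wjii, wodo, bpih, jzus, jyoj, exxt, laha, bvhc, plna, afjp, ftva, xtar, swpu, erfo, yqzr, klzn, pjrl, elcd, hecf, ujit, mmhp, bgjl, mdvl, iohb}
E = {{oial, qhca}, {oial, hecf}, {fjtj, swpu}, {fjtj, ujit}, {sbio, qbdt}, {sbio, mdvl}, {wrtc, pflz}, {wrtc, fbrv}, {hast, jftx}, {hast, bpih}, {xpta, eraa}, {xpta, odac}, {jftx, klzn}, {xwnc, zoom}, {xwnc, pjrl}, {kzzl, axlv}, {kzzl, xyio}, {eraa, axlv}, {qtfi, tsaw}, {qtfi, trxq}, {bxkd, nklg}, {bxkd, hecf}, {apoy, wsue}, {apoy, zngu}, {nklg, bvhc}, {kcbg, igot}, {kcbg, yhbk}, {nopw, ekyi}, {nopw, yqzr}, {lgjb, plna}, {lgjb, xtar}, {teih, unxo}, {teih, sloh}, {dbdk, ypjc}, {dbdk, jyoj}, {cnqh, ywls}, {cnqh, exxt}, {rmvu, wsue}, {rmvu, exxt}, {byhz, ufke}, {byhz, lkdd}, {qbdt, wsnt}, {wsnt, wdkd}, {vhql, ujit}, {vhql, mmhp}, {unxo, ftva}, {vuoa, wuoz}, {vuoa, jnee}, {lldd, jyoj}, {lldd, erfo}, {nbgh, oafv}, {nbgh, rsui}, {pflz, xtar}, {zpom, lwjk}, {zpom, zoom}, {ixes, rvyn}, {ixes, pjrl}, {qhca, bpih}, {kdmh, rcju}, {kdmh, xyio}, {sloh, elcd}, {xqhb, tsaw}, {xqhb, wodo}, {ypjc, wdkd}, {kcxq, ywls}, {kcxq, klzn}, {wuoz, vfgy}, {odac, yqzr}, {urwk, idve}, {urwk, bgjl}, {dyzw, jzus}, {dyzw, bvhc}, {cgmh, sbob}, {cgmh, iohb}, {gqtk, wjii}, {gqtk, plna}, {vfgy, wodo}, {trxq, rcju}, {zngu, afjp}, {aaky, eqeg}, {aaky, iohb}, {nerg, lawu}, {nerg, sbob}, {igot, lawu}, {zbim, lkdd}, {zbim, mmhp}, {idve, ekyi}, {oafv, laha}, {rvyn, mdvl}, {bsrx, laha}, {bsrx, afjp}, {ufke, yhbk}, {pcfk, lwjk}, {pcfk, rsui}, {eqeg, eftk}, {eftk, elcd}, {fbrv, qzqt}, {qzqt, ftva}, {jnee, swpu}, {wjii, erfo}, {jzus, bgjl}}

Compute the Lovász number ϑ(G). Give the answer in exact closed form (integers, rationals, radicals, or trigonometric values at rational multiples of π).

Vertex dbdk has 2 neighbors: ypjc, jyoj.
Vertex kcbg has 2 neighbors: igot, yhbk.
deg(lkdd) = 2; N(lkdd) = {byhz, zbim}.
Vertex oafv has 2 neighbors: nbgh, laha.
deg(v) = 2 for all v (|V|=101); a single 101-cycle (edge-transitive).
The 51 distinct eigenvalues: [2.0, 1.99613, 1.98454, 1.96527, 1.9384, 1.90403, 1.86229, 1.81335, 1.75739, 1.69463, 1.62532, 1.54971, 1.46812, 1.38084, 1.28822, 1.19062, 1.08841, 0.98199, 0.87177, 0.75818, 0.64165, 0.52264, 0.40161, 0.27903, 0.15537, 0.0311, -0.09328, -0.2173, -0.34049, -0.46235, -0.58243, -0.70025, -0.81537, -0.92733, -1.0357, -1.14006, -1.24002, -1.33518, -1.42517, -1.50965, -1.58828, -1.66078, -1.72684, -1.78623, -1.83871, -1.88407, -1.92214, -1.95278, -1.97586, -1.9913, -1.99903].
With N=101: ϑ(G) = 101·(-(-1)*2*cos(pi/101))/(2−(-2*cos(pi/101))) = 101*cos(pi/101)/(cos(pi/101) + 1).
≈ 50.487783173 (to 9 d.p.).
Sandwich: α(G)=50 ≤ ϑ(G)=101*cos(pi/101)/(cos(pi/101) + 1) ≤ χ(Ḡ)=51 (both strict).

101*cos(pi/101)/(cos(pi/101) + 1)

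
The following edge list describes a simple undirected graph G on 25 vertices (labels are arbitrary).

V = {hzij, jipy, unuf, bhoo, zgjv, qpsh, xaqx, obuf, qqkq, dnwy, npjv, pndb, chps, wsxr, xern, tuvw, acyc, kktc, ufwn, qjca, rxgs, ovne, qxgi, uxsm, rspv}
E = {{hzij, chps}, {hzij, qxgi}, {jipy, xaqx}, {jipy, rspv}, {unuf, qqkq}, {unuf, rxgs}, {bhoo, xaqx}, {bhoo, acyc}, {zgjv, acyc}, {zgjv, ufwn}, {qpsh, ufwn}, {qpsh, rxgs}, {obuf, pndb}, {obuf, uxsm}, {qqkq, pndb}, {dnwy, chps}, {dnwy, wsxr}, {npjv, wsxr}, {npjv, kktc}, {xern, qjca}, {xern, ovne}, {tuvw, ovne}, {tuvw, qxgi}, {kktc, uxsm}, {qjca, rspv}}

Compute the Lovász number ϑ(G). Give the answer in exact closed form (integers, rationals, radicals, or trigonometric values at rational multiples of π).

25*cos(pi/25)/(cos(pi/25) + 1)

N(tuvw) = {ovne, qxgi}, |N(tuvw)| = 2.
Vertex pndb has 2 neighbors: obuf, qqkq.
N(qpsh) = {ufwn, rxgs}, |N(qpsh)| = 2.
N(acyc) = {bhoo, zgjv}, |N(acyc)| = 2.
25-vertex 2-regular graph: connected 2-regular on 25 ⇒ C_{25}.
Distinct eigenvalues (to 5 d.p.): [2.0, 1.93717, 1.75261, 1.45794, 1.07165, 0.61803, 0.12558, -0.37476, -0.85156, -1.27485, -1.61803, -1.85955, -1.98423].
Lovász (edge-transitive): ϑ = −25·(-2*cos(pi/25))/((2)−(-2*cos(pi/25))) = 25*cos(pi/25)/(cos(pi/25) + 1).
= 12.45052181… (decimal).
α=12, χ(Ḡ)=13; ϑ=25*cos(pi/25)/(cos(pi/25) + 1) lies between (both strict).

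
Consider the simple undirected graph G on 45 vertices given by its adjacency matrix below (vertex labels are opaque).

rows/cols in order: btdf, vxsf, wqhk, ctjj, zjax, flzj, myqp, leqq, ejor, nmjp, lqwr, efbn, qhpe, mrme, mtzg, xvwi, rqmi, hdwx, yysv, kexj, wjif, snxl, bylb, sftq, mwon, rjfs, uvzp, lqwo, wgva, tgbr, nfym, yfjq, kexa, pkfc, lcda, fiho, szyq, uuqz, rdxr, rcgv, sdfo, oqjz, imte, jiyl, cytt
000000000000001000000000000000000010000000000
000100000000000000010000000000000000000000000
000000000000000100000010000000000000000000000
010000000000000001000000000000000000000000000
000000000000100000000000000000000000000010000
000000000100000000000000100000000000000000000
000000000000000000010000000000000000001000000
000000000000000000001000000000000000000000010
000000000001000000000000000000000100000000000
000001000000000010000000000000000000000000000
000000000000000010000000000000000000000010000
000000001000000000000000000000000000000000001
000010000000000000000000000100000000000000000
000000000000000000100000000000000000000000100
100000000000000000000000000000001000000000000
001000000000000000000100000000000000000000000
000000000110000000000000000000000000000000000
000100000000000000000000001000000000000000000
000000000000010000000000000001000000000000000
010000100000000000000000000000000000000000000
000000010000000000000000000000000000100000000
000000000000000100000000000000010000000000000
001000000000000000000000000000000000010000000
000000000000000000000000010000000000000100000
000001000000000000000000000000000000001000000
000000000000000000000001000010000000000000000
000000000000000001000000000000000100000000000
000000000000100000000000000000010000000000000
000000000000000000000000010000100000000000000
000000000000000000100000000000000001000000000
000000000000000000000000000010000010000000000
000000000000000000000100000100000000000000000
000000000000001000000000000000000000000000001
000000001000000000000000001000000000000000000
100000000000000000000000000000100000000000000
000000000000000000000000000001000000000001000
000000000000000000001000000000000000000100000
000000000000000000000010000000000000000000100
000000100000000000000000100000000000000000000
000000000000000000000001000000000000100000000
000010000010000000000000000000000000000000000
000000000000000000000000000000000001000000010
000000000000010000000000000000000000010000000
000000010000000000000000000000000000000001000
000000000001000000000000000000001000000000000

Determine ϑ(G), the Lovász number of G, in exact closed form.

Vertex bylb has 2 neighbors: wqhk, uuqz.
deg(xvwi) = 2; N(xvwi) = {wqhk, snxl}.
Vertex yfjq has 2 neighbors: snxl, lqwo.
deg(myqp) = 2; N(myqp) = {kexj, rdxr}.
Regular of degree 2 on 45 vertices: connected 2-regular on 45 ⇒ C_{45}.
Distinct eigenvalues (to 5 d.p.): [2.0, 1.98054, 1.92252, 1.82709, 1.6961, 1.53209, 1.33826, 1.11839, 0.87674, 0.61803, 0.3473, 0.0698, -0.20906, -0.48384, -0.74921, -1.0, -1.23132, -1.43868, -1.61803, -1.7659, -1.87939, -1.9563, -1.99513].
λ_max=2, λ_min=-2*cos(pi/45); ϑ = −45·λ_min/(λ_max−λ_min) = 45*cos(pi/45)/(cos(pi/45) + 1).
= 22.472562… (decimal).
Check 22 ≤ 45*cos(pi/45)/(cos(pi/45) + 1) ≤ 23: both strict.

45*cos(pi/45)/(cos(pi/45) + 1)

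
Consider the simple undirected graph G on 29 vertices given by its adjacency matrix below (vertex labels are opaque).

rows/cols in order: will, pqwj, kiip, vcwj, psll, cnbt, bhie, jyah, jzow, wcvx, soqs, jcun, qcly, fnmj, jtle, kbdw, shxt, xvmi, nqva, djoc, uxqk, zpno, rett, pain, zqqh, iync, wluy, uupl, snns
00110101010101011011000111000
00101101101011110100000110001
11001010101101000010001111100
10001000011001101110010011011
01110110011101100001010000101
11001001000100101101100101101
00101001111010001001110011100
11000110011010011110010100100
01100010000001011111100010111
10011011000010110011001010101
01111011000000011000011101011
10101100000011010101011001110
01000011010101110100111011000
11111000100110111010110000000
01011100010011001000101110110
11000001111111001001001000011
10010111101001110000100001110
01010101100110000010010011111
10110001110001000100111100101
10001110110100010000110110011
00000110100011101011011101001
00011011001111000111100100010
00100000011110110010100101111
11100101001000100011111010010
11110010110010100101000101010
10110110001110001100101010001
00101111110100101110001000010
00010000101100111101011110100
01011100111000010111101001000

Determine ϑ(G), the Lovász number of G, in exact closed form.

Vertex zqqh has 14 neighbors: will, pqwj, kiip, vcwj, bhie, jzow, wcvx, qcly, jtle, xvmi, djoc, pain, iync, uupl.
Vertex uxqk has 14 neighbors: cnbt, bhie, jzow, qcly, fnmj, jtle, shxt, nqva, djoc, zpno, rett, pain, iync, snns.
Vertex soqs has 14 neighbors: pqwj, kiip, vcwj, psll, bhie, jyah, kbdw, shxt, zpno, rett, pain, iync, uupl, snns.
Vertex fnmj has 14 neighbors: will, pqwj, kiip, vcwj, psll, jzow, jcun, qcly, jtle, kbdw, shxt, nqva, uxqk, zpno.
Regular of degree 14 on 29 vertices: SR(29,14,6,7) — a Paley graph.
The 3 distinct eigenvalues: [14.0, 2.192582, -3.192582].
λ_max=14, λ_min=-sqrt(29)/2 - 1/2; ϑ = −29·λ_min/(λ_max−λ_min) = sqrt(29).
≈ 5.385164807 (to 9 d.p.).

sqrt(29)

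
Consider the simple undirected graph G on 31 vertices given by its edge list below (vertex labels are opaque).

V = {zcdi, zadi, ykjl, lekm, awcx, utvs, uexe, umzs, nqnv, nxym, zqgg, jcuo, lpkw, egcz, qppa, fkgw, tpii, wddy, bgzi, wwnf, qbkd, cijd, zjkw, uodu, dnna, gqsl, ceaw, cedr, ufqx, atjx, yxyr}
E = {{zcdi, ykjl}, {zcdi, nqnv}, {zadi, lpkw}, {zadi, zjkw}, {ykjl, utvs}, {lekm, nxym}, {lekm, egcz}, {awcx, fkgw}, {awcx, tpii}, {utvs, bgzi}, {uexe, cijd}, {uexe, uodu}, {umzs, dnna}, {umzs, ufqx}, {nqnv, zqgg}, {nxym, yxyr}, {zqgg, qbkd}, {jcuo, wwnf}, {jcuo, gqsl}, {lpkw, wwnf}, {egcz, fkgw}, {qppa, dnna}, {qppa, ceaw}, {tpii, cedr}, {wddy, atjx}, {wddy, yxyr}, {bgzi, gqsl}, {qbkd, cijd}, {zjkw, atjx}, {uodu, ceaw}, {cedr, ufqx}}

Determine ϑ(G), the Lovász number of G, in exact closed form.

31*cos(pi/31)/(cos(pi/31) + 1)

Vertex ceaw has 2 neighbors: qppa, uodu.
deg(cedr) = 2; N(cedr) = {tpii, ufqx}.
deg(zqgg) = 2; N(zqgg) = {nqnv, qbkd}.
Vertex ykjl has 2 neighbors: zcdi, utvs.
Every vertex has degree 2 (N=31); a single 31-cycle (edge-transitive).
Distinct eigenvalues (to 6 d.p.): [2.0, 1.95906, 1.837916, 1.641527, 1.377934, 1.057928, 0.694611, 0.302856, -0.101298, -0.501305, -0.880788, -1.224212, -1.517516, -1.748693, -1.908279, -1.989739].
λ_max=2, λ_min=-2*cos(pi/31); ϑ = −31·λ_min/(λ_max−λ_min) = 31*cos(pi/31)/(cos(pi/31) + 1).
ϑ(G) ≈ 15.46013.
Lovász sandwich 15 ≤ 31*cos(pi/31)/(cos(pi/31) + 1) ≤ 16: both strict.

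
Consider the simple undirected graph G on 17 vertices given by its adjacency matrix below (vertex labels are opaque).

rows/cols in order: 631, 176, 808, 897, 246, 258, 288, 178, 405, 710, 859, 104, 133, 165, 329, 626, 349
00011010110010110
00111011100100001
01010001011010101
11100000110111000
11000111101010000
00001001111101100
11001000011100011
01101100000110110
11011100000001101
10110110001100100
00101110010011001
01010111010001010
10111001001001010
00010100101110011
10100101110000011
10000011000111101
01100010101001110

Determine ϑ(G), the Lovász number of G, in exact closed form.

sqrt(17)

Vertex 258 has 8 neighbors: 246, 178, 405, 710, 859, 104, 165, 329.
Vertex 349 has 8 neighbors: 176, 808, 288, 405, 859, 165, 329, 626.
Vertex 405 has 8 neighbors: 631, 176, 897, 246, 258, 165, 329, 349.
deg(626) = 8; N(626) = {631, 288, 178, 104, 133, 165, 329, 349}.
17-vertex 8-regular graph: SR(17,8,3,4) — a Paley graph.
The 3 distinct eigenvalues: [8.0, 1.5616, -2.5616].
Lovász: ϑ = −17(-sqrt(17)/2 - 1/2)/(8+-(-sqrt(17)/2 - 1/2)) = sqrt(17).
≈ 4.12311 (to 5 d.p.).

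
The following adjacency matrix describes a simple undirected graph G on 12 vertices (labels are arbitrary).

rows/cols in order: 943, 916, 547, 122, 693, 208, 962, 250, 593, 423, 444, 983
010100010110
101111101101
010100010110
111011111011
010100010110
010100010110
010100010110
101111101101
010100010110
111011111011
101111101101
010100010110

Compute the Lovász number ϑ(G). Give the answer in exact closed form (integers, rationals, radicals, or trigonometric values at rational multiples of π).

Vertex 547 has 5 neighbors: 916, 122, 250, 423, 444.
N(916) = {943, 547, 122, 693, 208, 962, 593, 423, 983}, |N(916)| = 9.
Vertex 250 has 9 neighbors: 943, 547, 122, 693, 208, 962, 593, 423, 983.
deg(423) = 10; N(423) = {943, 916, 547, 693, 208, 962, 250, 593, 444, 983}.
Complete multipartite on [7, 3, 2]: sandwich collapses at ϑ=7.
ϑ(G) ≈ 7.000000000.
Check 7 ≤ 7 ≤ 7: collapsed.

7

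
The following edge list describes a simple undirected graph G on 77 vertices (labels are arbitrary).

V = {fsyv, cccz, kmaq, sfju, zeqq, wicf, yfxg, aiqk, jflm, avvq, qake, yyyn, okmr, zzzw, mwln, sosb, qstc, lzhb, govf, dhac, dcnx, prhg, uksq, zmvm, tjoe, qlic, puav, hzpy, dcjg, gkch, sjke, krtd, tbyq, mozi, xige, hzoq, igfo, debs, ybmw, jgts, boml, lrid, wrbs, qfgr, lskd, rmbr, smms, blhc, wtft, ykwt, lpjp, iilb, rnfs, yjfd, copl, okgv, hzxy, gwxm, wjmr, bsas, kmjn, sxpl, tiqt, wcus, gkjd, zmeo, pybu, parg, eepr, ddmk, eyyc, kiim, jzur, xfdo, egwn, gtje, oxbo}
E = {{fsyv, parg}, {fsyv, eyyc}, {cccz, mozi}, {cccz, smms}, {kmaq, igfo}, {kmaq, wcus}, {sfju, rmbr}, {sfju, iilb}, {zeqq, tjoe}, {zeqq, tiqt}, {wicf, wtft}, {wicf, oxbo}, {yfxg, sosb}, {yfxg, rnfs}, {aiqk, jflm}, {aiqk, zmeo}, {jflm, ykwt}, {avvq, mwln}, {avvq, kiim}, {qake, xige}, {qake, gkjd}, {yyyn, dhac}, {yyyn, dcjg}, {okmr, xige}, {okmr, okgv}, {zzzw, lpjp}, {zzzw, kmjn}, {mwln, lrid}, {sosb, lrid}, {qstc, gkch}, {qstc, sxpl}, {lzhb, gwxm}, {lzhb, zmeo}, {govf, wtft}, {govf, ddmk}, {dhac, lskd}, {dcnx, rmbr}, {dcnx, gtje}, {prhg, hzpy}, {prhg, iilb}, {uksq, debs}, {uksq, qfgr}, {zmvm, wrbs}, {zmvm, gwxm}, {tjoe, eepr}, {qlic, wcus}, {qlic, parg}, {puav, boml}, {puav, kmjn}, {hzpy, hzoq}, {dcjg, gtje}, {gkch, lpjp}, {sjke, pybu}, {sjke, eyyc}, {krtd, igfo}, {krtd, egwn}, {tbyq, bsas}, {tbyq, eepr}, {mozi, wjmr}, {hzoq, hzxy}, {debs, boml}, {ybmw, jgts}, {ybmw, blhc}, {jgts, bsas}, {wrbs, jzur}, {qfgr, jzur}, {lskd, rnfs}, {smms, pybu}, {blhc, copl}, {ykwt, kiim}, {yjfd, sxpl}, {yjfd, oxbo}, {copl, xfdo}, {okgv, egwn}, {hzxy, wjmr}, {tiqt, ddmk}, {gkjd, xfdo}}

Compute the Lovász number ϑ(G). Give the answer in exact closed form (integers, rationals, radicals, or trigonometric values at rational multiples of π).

deg(dcjg) = 2; N(dcjg) = {yyyn, gtje}.
Vertex jzur has 2 neighbors: wrbs, qfgr.
Vertex avvq has 2 neighbors: mwln, kiim.
Vertex blhc has 2 neighbors: ybmw, copl.
Regular of degree 2 on 77 vertices: the odd cycle C_{77}.
A has 39 distinct eigenvalues ≈ [2.0, 1.9933, 1.9734, 1.9404, 1.8944, 1.8358, 1.765, 1.6825, 1.5888, 1.4845, 1.3703, 1.247, 1.1154, 0.9764, 0.8308, 0.6798, 0.5242, 0.3651, 0.2036, 0.0408, -0.1223, -0.2846, -0.445, -0.6025, -0.7559, -0.9043, -1.0467, -1.1822, -1.3097, -1.4286, -1.5379, -1.637, -1.7252, -1.8019, -1.8667, -1.919, -1.9585, -1.985, -1.9983].
λ_max=2, λ_min=-2*cos(pi/77); ϑ = −77·λ_min/(λ_max−λ_min) = 77*cos(pi/77)/(cos(pi/77) + 1).
ϑ(G) ≈ 38.483973469.
α=38, χ(Ḡ)=39; ϑ=77*cos(pi/77)/(cos(pi/77) + 1) lies between (both strict).

77*cos(pi/77)/(cos(pi/77) + 1)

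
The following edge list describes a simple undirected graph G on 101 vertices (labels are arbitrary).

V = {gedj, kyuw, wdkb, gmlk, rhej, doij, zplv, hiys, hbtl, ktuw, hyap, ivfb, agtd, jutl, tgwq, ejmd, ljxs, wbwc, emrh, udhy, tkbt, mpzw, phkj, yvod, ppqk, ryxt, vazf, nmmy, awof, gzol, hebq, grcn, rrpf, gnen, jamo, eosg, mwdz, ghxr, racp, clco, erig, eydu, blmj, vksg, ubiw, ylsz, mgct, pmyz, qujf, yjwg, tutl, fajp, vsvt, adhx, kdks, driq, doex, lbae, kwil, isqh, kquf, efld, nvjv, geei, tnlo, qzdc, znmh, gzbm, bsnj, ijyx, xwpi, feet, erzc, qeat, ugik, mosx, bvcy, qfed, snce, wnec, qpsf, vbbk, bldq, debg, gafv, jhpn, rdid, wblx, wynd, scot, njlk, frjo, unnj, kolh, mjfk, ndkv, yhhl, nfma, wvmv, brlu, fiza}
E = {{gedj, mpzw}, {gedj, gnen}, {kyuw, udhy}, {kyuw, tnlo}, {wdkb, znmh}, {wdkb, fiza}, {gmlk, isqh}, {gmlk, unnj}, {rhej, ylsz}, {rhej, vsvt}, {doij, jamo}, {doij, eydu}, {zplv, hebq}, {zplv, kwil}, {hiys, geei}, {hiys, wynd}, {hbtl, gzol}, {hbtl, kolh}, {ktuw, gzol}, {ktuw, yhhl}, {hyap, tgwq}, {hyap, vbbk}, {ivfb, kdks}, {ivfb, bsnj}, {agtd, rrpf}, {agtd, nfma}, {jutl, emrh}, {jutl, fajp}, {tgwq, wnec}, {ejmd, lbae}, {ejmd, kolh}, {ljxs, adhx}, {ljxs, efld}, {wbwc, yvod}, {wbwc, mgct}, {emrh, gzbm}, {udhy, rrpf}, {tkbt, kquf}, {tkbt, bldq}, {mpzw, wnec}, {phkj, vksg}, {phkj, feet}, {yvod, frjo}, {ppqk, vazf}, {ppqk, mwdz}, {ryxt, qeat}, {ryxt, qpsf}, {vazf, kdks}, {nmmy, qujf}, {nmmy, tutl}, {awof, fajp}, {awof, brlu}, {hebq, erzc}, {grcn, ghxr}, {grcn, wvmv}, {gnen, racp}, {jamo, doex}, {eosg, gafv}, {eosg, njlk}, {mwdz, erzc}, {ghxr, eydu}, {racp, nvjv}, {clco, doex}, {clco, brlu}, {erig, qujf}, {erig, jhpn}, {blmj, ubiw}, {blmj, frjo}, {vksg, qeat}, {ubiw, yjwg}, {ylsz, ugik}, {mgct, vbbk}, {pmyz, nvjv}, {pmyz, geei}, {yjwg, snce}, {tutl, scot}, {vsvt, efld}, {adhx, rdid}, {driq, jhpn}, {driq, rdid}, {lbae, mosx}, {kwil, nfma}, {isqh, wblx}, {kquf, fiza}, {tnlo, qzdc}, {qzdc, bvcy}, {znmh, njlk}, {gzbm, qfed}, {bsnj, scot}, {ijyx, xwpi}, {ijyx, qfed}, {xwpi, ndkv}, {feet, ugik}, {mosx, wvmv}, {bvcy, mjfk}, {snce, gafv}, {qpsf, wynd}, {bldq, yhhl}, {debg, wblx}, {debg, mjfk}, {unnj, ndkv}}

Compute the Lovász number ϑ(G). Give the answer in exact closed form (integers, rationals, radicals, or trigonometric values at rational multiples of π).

101*cos(pi/101)/(cos(pi/101) + 1)

deg(ijyx) = 2; N(ijyx) = {xwpi, qfed}.
Vertex jhpn has 2 neighbors: erig, driq.
N(frjo) = {yvod, blmj}, |N(frjo)| = 2.
Vertex tnlo has 2 neighbors: kyuw, qzdc.
Every vertex has degree 2 (N=101); a single 101-cycle (edge-transitive).
spec(A) ≈ [2.0, 1.996131, 1.98454, 1.96527, 1.938398, 1.904026, 1.862288, 1.813345, 1.757387, 1.694629, 1.625316, 1.549714, 1.468117, 1.38084, 1.288221, 1.190618, 1.088408, 0.981988, 0.871769, 0.758177, 0.641652, 0.522644, 0.401614, 0.279031, 0.155368, 0.031104, -0.093281, -0.217304, -0.340487, -0.462353, -0.582429, -0.700253, -0.815367, -0.927327, -1.035699, -1.140065, -1.240019, -1.335176, -1.425168, -1.509646, -1.588283, -1.660776, -1.726843, -1.78623, -1.838706, -1.884069, -1.922142, -1.952779, -1.975861, -1.991299, -1.999033] (distinct, 6 d.p.).
With N=101: ϑ(G) = 101·(-(-1)*2*cos(pi/101))/(2−(-2*cos(pi/101))) = 101*cos(pi/101)/(cos(pi/101) + 1).
Numerically 50.487783173.
Lovász sandwich 50 ≤ 101*cos(pi/101)/(cos(pi/101) + 1) ≤ 51: both strict.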